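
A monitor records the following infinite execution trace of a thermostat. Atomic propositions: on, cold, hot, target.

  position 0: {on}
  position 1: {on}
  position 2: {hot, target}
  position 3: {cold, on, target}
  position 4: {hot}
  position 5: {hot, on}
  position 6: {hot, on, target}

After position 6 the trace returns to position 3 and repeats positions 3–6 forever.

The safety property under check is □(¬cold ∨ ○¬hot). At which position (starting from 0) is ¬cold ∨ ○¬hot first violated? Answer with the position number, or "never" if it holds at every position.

Check ¬cold ∨ ○¬hot at each position in order: 0 ✓, 1 ✓, 2 ✓.
At position 3 the labels are {cold, on, target} and the next position 4 has {hot}, so ¬cold ∨ ○¬hot is false there. This is the first violation.

3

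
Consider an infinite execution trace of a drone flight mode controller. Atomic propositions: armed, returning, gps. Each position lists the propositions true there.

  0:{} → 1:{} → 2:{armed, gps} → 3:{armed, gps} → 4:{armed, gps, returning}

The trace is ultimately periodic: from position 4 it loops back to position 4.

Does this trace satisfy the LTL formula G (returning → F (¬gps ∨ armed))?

returning → F (¬gps ∨ armed) holds at every position 0..4, and those are all positions ever visited, so G (returning → F (¬gps ∨ armed)) holds.
Positions where returning holds: 4.
Check F (¬gps ∨ armed) at each: 4→ok.

Holds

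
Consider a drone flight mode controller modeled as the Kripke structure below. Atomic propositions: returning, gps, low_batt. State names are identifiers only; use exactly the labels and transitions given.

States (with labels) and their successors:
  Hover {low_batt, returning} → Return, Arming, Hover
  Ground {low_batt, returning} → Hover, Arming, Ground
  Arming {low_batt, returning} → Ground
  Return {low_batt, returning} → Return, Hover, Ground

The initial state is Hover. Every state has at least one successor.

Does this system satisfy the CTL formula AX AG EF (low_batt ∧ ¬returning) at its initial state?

Violated

States satisfying AG EF (low_batt ∧ ¬returning): ∅.
States satisfying AX AG EF (low_batt ∧ ¬returning): ∅.
Hover ∉ Sat(AX AG EF (low_batt ∧ ¬returning)).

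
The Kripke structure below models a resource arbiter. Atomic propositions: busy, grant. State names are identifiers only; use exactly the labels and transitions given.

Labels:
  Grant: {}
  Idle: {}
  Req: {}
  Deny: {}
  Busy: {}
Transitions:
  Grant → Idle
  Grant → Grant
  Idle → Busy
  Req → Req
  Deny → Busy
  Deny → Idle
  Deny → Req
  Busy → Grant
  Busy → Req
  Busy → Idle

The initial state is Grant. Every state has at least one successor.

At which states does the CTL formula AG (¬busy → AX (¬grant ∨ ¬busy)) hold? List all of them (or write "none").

States satisfying ¬busy → AX (¬grant ∨ ¬busy): {Grant, Idle, Req, Deny, Busy}.
States satisfying AG (¬busy → AX (¬grant ∨ ¬busy)): {Grant, Idle, Req, Deny, Busy}.

{Grant, Idle, Req, Deny, Busy}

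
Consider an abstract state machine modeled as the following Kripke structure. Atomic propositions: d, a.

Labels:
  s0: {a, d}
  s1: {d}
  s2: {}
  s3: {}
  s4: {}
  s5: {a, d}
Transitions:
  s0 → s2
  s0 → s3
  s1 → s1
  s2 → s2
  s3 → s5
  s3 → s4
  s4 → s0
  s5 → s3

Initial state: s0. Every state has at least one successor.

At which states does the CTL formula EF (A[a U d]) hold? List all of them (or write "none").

{s0, s1, s3, s4, s5}

States satisfying A[a U d]: {s0, s1, s5}.
States satisfying EF (A[a U d]): {s0, s1, s3, s4, s5}.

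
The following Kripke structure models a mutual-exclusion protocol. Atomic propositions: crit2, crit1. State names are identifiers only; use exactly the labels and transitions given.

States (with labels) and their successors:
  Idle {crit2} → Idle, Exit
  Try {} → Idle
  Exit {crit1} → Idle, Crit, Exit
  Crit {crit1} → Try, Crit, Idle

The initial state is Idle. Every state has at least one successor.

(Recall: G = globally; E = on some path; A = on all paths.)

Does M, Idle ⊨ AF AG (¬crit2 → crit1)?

States satisfying AG (¬crit2 → crit1): ∅.
States satisfying AF AG (¬crit2 → crit1): ∅.
There is a path from Idle along which AG (¬crit2 → crit1) never holds.
Idle ∉ Sat(AF AG (¬crit2 → crit1)).

Violated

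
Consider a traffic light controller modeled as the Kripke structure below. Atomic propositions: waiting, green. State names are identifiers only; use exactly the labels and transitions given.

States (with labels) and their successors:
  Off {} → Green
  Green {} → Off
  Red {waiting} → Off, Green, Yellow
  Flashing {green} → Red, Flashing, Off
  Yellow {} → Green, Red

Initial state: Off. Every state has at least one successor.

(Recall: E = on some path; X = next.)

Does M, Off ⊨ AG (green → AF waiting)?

States satisfying green → AF waiting: {Off, Green, Red, Yellow}.
States satisfying AG (green → AF waiting): {Off, Green, Red, Yellow}.
Every state reachable from Off satisfies green → AF waiting.
Off ∈ Sat(AG (green → AF waiting)).

Satisfied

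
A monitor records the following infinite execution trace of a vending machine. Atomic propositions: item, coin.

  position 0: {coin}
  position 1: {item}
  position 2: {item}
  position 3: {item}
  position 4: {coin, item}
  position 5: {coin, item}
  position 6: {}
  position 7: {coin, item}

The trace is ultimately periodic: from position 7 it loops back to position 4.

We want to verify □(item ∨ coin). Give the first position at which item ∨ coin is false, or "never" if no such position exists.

6

Check item ∨ coin at each position in order: 0 ✓, 1 ✓, 2 ✓, 3 ✓, 4 ✓, 5 ✓.
At position 6 the labels are {}, so item ∨ coin is false there. This is the first violation.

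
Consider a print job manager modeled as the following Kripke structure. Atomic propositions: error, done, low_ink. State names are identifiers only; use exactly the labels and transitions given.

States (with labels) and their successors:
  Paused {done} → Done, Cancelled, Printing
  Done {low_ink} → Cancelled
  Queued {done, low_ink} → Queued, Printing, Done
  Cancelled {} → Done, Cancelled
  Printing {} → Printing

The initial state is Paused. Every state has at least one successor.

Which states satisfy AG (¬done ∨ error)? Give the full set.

States satisfying ¬done ∨ error: {Done, Cancelled, Printing}.
States satisfying AG (¬done ∨ error): {Done, Cancelled, Printing}.

{Done, Cancelled, Printing}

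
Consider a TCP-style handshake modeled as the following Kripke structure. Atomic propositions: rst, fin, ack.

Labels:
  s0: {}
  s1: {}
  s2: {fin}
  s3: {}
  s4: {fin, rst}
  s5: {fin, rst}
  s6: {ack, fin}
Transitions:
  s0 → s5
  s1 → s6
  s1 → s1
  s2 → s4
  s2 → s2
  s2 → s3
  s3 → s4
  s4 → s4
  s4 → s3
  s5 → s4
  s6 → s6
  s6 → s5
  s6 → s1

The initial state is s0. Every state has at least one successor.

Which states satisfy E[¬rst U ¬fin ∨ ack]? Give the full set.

States satisfying ¬rst: {s0, s1, s2, s3, s6}.
States satisfying ¬fin ∨ ack: {s0, s1, s3, s6}.
States satisfying E[¬rst U ¬fin ∨ ack]: {s0, s1, s2, s3, s6}.

{s0, s1, s2, s3, s6}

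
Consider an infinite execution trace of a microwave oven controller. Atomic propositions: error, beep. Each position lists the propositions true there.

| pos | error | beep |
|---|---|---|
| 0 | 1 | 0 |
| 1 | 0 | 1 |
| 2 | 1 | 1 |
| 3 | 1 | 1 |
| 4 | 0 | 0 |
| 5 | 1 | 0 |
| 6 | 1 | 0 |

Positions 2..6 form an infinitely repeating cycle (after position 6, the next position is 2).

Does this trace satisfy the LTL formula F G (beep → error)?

Yes

G (beep → error) holds at position 2, which is reachable from 0, so F G (beep → error) holds.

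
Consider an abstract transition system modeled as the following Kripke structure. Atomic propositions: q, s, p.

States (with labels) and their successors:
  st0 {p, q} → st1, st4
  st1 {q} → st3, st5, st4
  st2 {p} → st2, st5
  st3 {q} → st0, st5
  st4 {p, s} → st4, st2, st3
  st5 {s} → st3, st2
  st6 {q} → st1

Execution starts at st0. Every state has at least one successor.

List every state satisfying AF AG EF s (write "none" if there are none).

States satisfying AG EF s: {st0, st1, st2, st3, st4, st5, st6}.
States satisfying AF AG EF s: {st0, st1, st2, st3, st4, st5, st6}.

{st0, st1, st2, st3, st4, st5, st6}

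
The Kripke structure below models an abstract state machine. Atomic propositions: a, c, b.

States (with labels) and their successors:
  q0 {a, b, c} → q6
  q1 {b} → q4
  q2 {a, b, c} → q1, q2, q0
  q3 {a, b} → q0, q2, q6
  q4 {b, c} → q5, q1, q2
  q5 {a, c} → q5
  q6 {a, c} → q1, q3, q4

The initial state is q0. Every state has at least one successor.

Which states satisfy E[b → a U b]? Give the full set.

States satisfying b → a: {q0, q2, q3, q5, q6}.
States satisfying b: {q0, q1, q2, q3, q4}.
States satisfying E[b → a U b]: {q0, q1, q2, q3, q4, q6}.

{q0, q1, q2, q3, q4, q6}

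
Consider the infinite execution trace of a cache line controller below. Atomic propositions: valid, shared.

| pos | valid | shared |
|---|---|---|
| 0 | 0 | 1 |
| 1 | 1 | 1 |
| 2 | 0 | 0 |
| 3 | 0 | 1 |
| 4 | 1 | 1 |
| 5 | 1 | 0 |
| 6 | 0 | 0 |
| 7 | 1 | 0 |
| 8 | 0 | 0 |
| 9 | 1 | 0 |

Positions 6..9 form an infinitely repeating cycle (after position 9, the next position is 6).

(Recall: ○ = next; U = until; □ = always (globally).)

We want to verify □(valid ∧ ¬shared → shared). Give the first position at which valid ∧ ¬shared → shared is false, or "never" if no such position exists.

Check valid ∧ ¬shared → shared at each position in order: 0 ✓, 1 ✓, 2 ✓, 3 ✓, 4 ✓.
At position 5 the labels are {valid}, so valid ∧ ¬shared → shared is false there. This is the first violation.

5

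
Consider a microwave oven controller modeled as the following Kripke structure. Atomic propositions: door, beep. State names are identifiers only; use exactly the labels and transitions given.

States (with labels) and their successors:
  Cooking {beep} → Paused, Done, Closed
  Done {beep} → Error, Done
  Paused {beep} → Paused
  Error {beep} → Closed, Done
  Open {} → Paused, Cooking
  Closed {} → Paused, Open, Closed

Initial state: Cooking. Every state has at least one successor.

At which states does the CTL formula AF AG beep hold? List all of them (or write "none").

{Paused}

States satisfying AG beep: {Paused}.
States satisfying AF AG beep: {Paused}.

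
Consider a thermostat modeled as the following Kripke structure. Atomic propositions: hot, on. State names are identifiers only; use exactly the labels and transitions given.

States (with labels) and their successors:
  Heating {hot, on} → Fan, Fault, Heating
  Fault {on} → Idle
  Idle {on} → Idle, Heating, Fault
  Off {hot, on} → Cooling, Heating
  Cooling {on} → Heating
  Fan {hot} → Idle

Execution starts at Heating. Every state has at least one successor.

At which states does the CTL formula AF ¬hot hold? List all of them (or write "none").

States satisfying ¬hot: {Fault, Idle, Cooling}.
States satisfying AF ¬hot: {Fault, Idle, Cooling, Fan}.

{Fault, Idle, Cooling, Fan}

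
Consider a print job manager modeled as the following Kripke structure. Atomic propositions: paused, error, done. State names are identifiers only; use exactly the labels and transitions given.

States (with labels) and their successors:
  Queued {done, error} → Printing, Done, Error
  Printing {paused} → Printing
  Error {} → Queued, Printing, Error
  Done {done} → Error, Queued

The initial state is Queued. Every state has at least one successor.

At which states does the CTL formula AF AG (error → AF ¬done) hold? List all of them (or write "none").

States satisfying AG (error → AF ¬done): {Printing}.
States satisfying AF AG (error → AF ¬done): {Printing}.

{Printing}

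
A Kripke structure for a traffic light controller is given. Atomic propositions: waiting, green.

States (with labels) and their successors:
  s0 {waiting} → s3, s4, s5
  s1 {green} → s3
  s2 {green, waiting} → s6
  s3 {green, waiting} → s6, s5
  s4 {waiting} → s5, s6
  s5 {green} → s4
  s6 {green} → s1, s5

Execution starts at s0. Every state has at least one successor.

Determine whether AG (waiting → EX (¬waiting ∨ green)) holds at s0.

States satisfying waiting → EX (¬waiting ∨ green): {s0, s1, s2, s3, s4, s5, s6}.
States satisfying AG (waiting → EX (¬waiting ∨ green)): {s0, s1, s2, s3, s4, s5, s6}.
Every state reachable from s0 satisfies waiting → EX (¬waiting ∨ green).
s0 ∈ Sat(AG (waiting → EX (¬waiting ∨ green))).

Holds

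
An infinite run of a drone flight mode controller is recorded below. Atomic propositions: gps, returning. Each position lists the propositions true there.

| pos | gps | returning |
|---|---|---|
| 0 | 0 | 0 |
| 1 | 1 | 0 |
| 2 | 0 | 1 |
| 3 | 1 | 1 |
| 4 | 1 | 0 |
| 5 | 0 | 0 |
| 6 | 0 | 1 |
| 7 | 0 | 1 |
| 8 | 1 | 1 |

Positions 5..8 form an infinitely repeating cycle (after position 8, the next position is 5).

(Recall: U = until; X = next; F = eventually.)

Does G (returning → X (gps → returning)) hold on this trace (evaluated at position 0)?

Does not hold

returning → X (gps → returning) must hold at every position from 0 onward. It fails at position 3, so G (returning → X (gps → returning)) is false.
Positions where returning holds: 2, 3, 6, 7, 8.
Check X (gps → returning) at each: 2→ok, 3→fails, 6→ok, 7→ok, 8→ok.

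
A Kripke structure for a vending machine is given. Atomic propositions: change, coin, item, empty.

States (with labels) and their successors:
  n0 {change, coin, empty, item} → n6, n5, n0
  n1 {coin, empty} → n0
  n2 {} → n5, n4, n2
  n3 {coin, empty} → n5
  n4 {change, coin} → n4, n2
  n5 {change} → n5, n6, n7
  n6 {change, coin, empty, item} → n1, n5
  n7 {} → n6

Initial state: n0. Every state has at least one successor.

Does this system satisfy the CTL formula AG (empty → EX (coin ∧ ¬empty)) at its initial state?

Does not hold

States satisfying empty → EX (coin ∧ ¬empty): {n2, n4, n5, n7}.
States satisfying AG (empty → EX (coin ∧ ¬empty)): ∅.
n0 is reachable from n0 and violates empty → EX (coin ∧ ¬empty), so AG fails at n0.
n0 ∉ Sat(AG (empty → EX (coin ∧ ¬empty))).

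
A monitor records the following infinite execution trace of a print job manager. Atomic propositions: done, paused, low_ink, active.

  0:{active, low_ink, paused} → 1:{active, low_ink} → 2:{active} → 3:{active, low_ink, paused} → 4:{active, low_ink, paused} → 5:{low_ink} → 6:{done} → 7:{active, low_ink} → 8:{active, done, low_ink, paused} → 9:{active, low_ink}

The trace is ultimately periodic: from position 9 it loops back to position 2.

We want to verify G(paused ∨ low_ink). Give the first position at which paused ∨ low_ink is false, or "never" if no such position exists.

Check paused ∨ low_ink at each position in order: 0 ✓, 1 ✓.
At position 2 the labels are {active}, so paused ∨ low_ink is false there. This is the first violation.

2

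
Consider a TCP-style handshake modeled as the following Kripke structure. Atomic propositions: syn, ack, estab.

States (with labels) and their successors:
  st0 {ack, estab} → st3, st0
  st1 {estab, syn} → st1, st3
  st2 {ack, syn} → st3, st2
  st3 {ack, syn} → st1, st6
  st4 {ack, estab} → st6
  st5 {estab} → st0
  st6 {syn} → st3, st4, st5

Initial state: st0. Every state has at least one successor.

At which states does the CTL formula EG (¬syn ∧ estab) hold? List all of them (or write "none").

States satisfying ¬syn ∧ estab: {st0, st4, st5}.
States satisfying EG (¬syn ∧ estab): {st0, st5}.

{st0, st5}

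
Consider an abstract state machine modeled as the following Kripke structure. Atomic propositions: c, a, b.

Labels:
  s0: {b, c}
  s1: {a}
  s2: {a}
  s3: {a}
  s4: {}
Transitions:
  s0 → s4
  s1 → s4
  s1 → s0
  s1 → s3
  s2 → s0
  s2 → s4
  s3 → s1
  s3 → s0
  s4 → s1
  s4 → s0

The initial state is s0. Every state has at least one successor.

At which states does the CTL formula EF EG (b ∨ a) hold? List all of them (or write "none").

States satisfying EG (b ∨ a): {s1, s3}.
States satisfying EF EG (b ∨ a): {s0, s1, s2, s3, s4}.

{s0, s1, s2, s3, s4}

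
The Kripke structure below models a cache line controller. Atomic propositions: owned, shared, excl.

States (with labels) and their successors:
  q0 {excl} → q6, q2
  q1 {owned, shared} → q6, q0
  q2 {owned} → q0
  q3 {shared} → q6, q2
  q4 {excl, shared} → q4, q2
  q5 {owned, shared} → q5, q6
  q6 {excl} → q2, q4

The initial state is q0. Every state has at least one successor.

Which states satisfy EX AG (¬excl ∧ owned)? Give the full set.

none

States satisfying AG (¬excl ∧ owned): ∅.
States satisfying EX AG (¬excl ∧ owned): ∅.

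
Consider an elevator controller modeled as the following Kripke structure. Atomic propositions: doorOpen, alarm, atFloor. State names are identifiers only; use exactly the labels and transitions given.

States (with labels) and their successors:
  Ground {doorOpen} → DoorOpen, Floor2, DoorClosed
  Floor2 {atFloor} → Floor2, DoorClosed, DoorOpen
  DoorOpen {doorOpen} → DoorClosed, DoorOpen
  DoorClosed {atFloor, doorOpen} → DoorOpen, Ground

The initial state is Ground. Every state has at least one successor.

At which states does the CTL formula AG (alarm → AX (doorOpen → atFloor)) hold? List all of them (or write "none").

States satisfying alarm → AX (doorOpen → atFloor): {Ground, Floor2, DoorOpen, DoorClosed}.
States satisfying AG (alarm → AX (doorOpen → atFloor)): {Ground, Floor2, DoorOpen, DoorClosed}.

{Ground, Floor2, DoorOpen, DoorClosed}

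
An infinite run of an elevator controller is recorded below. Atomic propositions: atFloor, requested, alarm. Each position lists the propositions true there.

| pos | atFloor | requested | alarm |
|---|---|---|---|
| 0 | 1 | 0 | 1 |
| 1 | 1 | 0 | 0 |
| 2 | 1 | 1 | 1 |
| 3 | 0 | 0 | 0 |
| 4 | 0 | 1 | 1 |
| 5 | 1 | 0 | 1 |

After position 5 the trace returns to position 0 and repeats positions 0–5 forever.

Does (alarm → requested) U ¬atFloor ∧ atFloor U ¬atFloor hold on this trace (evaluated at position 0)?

Violated

Walking from position 0: at position 0, ¬atFloor has not yet held and alarm → requested fails, so (alarm → requested) U ¬atFloor is false.
Walking from position 0: ¬atFloor first holds at position 3, and atFloor holds at every earlier position along the way, so atFloor U ¬atFloor holds.
At position 0: (alarm → requested) U ¬atFloor is false; atFloor U ¬atFloor is true; so (alarm → requested) U ¬atFloor ∧ atFloor U ¬atFloor is false.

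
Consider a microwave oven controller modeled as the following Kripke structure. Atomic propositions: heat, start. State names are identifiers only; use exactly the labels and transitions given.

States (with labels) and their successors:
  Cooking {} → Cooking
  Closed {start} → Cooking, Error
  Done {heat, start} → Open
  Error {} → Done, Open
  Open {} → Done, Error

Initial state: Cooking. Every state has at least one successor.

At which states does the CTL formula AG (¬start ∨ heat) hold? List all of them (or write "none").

States satisfying ¬start ∨ heat: {Cooking, Done, Error, Open}.
States satisfying AG (¬start ∨ heat): {Cooking, Done, Error, Open}.

{Cooking, Done, Error, Open}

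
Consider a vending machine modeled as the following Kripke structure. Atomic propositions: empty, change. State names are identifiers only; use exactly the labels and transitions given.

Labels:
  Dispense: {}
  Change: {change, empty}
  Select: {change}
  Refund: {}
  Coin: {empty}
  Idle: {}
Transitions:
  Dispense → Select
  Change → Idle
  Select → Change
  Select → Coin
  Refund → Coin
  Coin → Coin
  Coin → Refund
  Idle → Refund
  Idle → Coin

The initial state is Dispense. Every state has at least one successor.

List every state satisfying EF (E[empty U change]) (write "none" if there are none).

States satisfying E[empty U change]: {Change, Select}.
States satisfying EF (E[empty U change]): {Dispense, Change, Select}.

{Dispense, Change, Select}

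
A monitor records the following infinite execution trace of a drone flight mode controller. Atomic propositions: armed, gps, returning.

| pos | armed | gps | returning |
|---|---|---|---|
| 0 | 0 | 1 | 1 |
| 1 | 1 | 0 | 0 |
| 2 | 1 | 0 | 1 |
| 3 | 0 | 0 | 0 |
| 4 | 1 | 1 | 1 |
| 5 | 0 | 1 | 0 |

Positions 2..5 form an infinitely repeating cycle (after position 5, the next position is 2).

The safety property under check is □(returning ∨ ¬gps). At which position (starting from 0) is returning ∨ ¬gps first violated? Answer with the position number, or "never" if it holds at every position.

Check returning ∨ ¬gps at each position in order: 0 ✓, 1 ✓, 2 ✓, 3 ✓, 4 ✓.
At position 5 the labels are {gps}, so returning ∨ ¬gps is false there. This is the first violation.

5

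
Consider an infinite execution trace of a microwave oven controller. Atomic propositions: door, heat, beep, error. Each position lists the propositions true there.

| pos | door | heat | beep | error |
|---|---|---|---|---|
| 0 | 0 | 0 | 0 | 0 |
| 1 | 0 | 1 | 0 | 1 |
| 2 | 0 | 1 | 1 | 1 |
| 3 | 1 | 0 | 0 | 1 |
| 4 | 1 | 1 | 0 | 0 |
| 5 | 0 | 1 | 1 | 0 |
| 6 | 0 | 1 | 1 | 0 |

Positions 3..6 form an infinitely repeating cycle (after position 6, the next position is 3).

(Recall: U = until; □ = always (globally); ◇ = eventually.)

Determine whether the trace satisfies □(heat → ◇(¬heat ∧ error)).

heat → ◇(¬heat ∧ error) holds at every position 0..6, and those are all positions ever visited, so □(heat → ◇(¬heat ∧ error)) holds.
Positions where heat holds: 1, 2, 4, 5, 6.
Check ◇(¬heat ∧ error) at each: 1→ok, 2→ok, 4→ok, 5→ok, 6→ok.

Holds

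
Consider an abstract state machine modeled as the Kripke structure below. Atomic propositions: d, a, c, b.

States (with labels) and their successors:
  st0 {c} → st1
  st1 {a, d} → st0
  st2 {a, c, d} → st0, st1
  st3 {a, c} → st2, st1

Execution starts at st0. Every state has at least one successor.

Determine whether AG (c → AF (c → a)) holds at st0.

States satisfying c → AF (c → a): {st0, st1, st2, st3}.
States satisfying AG (c → AF (c → a)): {st0, st1, st2, st3}.
Every state reachable from st0 satisfies c → AF (c → a).
st0 ∈ Sat(AG (c → AF (c → a))).

Yes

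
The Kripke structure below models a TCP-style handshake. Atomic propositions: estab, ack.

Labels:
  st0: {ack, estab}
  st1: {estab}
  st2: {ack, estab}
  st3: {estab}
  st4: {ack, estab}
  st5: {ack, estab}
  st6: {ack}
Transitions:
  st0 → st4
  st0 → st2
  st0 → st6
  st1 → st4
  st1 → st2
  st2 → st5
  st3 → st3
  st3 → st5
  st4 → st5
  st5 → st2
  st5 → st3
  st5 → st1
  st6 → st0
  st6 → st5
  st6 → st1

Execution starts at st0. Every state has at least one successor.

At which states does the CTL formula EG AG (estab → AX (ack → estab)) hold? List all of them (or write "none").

{st1, st2, st3, st4, st5}

States satisfying AG (estab → AX (ack → estab)): {st1, st2, st3, st4, st5}.
States satisfying EG AG (estab → AX (ack → estab)): {st1, st2, st3, st4, st5}.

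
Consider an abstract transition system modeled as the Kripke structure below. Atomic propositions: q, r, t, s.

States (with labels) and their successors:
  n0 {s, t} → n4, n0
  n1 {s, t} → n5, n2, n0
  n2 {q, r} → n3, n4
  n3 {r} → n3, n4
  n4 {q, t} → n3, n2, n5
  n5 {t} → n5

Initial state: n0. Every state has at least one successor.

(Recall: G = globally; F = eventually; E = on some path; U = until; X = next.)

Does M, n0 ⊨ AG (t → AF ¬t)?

Does not hold

States satisfying t → AF ¬t: {n2, n3}.
States satisfying AG (t → AF ¬t): ∅.
n0 is reachable from n0 and violates t → AF ¬t, so AG fails at n0.
n0 ∉ Sat(AG (t → AF ¬t)).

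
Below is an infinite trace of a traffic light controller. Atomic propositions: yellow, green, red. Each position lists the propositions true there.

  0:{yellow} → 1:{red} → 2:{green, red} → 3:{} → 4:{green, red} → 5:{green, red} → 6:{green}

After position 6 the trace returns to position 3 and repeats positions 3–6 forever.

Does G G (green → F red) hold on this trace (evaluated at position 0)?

Satisfied

G (green → F red) holds at every position 0..6, and those are all positions ever visited, so G G (green → F red) holds.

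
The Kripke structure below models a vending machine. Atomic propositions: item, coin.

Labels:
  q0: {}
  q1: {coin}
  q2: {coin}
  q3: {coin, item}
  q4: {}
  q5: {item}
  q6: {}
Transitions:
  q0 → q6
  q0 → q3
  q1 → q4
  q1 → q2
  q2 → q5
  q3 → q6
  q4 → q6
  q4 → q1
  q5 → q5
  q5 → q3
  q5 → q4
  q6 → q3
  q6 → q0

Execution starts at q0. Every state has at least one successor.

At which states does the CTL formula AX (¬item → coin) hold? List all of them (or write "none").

{q2}

States satisfying ¬item → coin: {q1, q2, q3, q5}.
States satisfying AX (¬item → coin): {q2}.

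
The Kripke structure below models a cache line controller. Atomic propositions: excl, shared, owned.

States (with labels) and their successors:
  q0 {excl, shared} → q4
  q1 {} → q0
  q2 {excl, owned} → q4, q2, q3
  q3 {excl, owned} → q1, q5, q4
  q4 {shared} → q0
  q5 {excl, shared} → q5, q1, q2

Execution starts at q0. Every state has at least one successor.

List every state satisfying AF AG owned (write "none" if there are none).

States satisfying AG owned: ∅.
States satisfying AF AG owned: ∅.

none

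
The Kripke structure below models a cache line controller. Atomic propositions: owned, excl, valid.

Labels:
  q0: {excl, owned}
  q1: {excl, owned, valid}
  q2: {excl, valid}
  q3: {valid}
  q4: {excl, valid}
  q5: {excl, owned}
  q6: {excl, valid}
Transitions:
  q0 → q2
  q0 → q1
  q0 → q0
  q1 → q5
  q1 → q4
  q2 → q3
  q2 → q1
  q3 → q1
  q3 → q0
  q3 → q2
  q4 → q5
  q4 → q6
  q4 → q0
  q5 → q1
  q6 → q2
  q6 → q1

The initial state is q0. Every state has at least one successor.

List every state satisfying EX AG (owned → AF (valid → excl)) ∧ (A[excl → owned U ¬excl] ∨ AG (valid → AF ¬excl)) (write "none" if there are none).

{q3}

States satisfying AG (owned → AF (valid → excl)): {q0, q1, q2, q3, q4, q5, q6}.
States satisfying EX AG (owned → AF (valid → excl)): {q0, q1, q2, q3, q4, q5, q6}.
States satisfying excl → owned: {q0, q1, q3, q5}.
States satisfying ¬excl: {q3}.
States satisfying A[excl → owned U ¬excl]: {q3}.
States satisfying valid → AF ¬excl: {q0, q3, q5}.
States satisfying AG (valid → AF ¬excl): ∅.
States satisfying A[excl → owned U ¬excl] ∨ AG (valid → AF ¬excl): {q3}.
States satisfying EX AG (owned → AF (valid → excl)) ∧ (A[excl → owned U ¬excl] ∨ AG (valid → AF ¬excl)): {q3}.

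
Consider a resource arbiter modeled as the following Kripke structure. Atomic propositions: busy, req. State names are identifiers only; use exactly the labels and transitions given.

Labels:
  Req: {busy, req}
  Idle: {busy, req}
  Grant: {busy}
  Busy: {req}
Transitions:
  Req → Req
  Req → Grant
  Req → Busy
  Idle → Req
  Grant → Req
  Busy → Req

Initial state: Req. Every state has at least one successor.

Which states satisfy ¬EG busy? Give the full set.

States satisfying busy: {Req, Idle, Grant}.
States satisfying EG busy: {Req, Idle, Grant}.
States satisfying ¬EG busy: {Busy}.

{Busy}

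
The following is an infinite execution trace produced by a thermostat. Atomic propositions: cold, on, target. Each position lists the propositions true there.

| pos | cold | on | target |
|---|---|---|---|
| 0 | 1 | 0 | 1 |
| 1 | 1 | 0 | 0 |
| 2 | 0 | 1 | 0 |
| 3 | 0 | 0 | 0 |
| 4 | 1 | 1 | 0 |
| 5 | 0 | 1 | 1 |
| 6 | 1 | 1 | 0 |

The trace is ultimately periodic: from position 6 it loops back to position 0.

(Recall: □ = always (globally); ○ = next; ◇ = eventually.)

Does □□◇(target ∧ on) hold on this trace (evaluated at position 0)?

Satisfied

□◇(target ∧ on) holds at every position 0..6, and those are all positions ever visited, so □□◇(target ∧ on) holds.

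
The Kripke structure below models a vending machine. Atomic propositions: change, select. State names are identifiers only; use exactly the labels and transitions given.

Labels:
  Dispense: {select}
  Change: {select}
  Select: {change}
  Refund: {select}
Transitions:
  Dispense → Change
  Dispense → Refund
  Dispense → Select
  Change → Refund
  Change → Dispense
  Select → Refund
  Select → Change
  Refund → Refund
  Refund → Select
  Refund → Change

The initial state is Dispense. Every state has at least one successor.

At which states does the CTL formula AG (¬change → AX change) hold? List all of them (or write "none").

States satisfying ¬change → AX change: {Select}.
States satisfying AG (¬change → AX change): ∅.

none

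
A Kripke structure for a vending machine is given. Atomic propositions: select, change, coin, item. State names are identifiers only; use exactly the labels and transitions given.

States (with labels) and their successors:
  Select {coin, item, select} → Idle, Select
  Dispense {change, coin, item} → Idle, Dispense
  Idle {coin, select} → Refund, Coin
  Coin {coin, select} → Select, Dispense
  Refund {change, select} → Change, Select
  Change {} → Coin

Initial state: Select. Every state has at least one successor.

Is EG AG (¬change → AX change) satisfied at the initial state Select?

States satisfying AG (¬change → AX change): ∅.
States satisfying EG AG (¬change → AX change): ∅.
No suitable path/successor from Select witnesses the formula.
Select ∉ Sat(EG AG (¬change → AX change)).

Violated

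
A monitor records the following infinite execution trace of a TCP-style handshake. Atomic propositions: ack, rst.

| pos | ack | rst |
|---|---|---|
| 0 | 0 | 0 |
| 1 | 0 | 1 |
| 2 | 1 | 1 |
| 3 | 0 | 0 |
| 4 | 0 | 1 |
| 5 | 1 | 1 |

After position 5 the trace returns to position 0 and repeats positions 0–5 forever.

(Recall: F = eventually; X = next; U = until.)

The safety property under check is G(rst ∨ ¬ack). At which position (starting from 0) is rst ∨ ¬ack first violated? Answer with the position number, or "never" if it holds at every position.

never

rst ∨ ¬ack holds at every position 0..5, and those are all the positions the trace ever visits, so the invariant G(rst ∨ ¬ack) is never violated.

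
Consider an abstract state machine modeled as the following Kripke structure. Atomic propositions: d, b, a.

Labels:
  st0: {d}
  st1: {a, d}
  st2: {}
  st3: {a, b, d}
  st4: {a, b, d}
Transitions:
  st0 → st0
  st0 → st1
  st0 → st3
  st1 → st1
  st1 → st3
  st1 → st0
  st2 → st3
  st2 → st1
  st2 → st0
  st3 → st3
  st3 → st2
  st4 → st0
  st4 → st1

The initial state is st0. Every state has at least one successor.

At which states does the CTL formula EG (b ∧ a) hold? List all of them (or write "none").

States satisfying b ∧ a: {st3, st4}.
States satisfying EG (b ∧ a): {st3}.

{st3}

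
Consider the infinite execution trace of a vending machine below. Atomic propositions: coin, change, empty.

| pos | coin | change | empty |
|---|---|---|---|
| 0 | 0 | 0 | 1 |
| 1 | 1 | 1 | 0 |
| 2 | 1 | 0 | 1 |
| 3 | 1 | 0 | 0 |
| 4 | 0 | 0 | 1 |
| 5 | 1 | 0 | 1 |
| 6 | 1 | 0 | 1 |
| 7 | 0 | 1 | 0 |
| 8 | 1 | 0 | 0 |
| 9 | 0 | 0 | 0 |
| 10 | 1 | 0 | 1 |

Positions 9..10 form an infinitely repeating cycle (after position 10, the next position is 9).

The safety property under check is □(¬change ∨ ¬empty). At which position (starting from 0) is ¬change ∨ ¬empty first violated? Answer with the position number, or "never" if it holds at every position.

¬change ∨ ¬empty holds at every position 0..10, and those are all the positions the trace ever visits, so the invariant □(¬change ∨ ¬empty) is never violated.

never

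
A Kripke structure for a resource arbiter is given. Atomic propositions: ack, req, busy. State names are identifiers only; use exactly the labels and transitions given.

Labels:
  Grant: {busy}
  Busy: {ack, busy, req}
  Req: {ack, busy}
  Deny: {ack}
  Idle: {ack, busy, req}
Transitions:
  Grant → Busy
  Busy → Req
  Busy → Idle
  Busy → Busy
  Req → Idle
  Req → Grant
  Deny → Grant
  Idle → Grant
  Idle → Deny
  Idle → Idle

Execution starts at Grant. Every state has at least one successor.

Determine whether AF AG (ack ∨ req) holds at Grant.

States satisfying AG (ack ∨ req): ∅.
States satisfying AF AG (ack ∨ req): ∅.
There is a path from Grant along which AG (ack ∨ req) never holds.
Grant ∉ Sat(AF AG (ack ∨ req)).

Violated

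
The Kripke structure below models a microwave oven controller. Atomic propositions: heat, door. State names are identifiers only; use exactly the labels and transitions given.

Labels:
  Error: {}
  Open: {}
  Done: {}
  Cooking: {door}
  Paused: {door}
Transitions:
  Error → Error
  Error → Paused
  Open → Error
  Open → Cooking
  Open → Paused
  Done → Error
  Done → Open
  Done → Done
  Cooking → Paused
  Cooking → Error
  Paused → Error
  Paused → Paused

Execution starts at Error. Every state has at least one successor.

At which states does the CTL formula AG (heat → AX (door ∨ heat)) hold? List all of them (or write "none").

{Error, Open, Done, Cooking, Paused}

States satisfying heat → AX (door ∨ heat): {Error, Open, Done, Cooking, Paused}.
States satisfying AG (heat → AX (door ∨ heat)): {Error, Open, Done, Cooking, Paused}.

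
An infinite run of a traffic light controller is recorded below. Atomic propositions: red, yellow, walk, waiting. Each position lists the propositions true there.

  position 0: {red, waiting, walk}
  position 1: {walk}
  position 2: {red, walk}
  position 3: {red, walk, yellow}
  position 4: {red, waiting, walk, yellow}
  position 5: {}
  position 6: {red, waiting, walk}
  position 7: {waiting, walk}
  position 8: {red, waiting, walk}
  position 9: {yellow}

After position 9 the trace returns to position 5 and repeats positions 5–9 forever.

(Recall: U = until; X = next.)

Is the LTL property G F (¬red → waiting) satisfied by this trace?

F (¬red → waiting) holds at every position 0..9, and those are all positions ever visited, so G F (¬red → waiting) holds.

Satisfied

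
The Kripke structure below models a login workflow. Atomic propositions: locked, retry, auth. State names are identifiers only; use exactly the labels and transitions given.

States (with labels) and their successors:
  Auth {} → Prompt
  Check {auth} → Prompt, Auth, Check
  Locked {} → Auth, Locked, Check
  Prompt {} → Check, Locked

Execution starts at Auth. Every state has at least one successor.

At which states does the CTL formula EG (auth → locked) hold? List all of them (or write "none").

States satisfying auth → locked: {Auth, Locked, Prompt}.
States satisfying EG (auth → locked): {Auth, Locked, Prompt}.

{Auth, Locked, Prompt}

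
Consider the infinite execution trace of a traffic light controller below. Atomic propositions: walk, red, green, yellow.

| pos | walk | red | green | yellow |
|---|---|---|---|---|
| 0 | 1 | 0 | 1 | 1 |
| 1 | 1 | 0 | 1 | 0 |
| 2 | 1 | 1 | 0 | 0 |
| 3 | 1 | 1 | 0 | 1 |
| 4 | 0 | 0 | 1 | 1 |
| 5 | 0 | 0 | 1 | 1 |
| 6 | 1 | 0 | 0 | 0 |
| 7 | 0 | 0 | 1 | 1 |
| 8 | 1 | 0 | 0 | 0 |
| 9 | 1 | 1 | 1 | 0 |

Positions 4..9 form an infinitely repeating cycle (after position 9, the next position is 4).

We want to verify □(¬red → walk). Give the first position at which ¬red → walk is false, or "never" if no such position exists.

Check ¬red → walk at each position in order: 0 ✓, 1 ✓, 2 ✓, 3 ✓.
At position 4 the labels are {green, yellow}, so ¬red → walk is false there. This is the first violation.

4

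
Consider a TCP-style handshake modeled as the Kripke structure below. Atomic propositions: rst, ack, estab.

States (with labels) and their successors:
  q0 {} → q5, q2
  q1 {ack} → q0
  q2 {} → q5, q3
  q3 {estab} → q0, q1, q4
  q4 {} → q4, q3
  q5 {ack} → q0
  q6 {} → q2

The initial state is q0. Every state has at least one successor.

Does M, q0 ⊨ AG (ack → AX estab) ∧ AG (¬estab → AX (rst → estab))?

Does not hold

States satisfying ack → AX estab: {q0, q2, q3, q4, q6}.
States satisfying AG (ack → AX estab): ∅.
States satisfying ¬estab → AX (rst → estab): {q0, q1, q2, q3, q4, q5, q6}.
States satisfying AG (¬estab → AX (rst → estab)): {q0, q1, q2, q3, q4, q5, q6}.
States satisfying AG (ack → AX estab) ∧ AG (¬estab → AX (rst → estab)): ∅.
q0 ∉ Sat(AG (ack → AX estab) ∧ AG (¬estab → AX (rst → estab))).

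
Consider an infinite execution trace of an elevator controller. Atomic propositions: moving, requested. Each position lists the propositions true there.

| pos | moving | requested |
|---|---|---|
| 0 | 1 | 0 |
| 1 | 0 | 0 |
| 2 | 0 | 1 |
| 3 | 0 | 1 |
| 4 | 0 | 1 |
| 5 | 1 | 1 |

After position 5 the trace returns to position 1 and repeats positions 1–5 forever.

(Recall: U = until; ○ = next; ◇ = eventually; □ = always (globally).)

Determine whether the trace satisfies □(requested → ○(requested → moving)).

No

requested → ○(requested → moving) must hold at every position from 0 onward. It fails at position 2, so □(requested → ○(requested → moving)) is false.
Positions where requested holds: 2, 3, 4, 5.
Check ○(requested → moving) at each: 2→fails, 3→fails, 4→ok, 5→ok.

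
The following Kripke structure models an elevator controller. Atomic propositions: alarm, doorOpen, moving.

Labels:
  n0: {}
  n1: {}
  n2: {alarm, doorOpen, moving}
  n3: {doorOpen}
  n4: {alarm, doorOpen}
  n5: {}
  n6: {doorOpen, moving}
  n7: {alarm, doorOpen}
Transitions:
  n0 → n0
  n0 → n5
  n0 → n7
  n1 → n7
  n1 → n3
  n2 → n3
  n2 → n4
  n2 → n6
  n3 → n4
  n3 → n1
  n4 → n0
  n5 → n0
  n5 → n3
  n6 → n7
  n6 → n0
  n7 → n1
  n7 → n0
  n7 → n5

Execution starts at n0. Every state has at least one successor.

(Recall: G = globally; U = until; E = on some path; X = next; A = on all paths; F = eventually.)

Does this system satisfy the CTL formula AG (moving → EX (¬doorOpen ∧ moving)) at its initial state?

Yes

States satisfying moving → EX (¬doorOpen ∧ moving): {n0, n1, n3, n4, n5, n7}.
States satisfying AG (moving → EX (¬doorOpen ∧ moving)): {n0, n1, n3, n4, n5, n7}.
Every state reachable from n0 satisfies moving → EX (¬doorOpen ∧ moving).
n0 ∈ Sat(AG (moving → EX (¬doorOpen ∧ moving))).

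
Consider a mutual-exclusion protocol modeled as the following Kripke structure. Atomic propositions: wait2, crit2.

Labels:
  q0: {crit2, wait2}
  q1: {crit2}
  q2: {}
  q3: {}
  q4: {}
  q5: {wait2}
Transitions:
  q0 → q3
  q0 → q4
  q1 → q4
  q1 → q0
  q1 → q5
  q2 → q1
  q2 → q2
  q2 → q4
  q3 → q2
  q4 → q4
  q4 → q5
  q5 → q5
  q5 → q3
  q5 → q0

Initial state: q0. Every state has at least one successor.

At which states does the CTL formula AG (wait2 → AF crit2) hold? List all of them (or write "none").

none

States satisfying wait2 → AF crit2: {q0, q1, q2, q3, q4}.
States satisfying AG (wait2 → AF crit2): ∅.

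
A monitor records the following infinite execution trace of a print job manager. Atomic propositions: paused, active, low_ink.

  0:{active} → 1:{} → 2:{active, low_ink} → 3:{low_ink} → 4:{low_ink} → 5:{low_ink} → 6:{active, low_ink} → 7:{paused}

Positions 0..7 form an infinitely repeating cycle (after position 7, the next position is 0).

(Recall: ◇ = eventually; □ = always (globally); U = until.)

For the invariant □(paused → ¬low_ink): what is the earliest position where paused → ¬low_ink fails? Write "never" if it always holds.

paused → ¬low_ink holds at every position 0..7, and those are all the positions the trace ever visits, so the invariant □(paused → ¬low_ink) is never violated.

never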